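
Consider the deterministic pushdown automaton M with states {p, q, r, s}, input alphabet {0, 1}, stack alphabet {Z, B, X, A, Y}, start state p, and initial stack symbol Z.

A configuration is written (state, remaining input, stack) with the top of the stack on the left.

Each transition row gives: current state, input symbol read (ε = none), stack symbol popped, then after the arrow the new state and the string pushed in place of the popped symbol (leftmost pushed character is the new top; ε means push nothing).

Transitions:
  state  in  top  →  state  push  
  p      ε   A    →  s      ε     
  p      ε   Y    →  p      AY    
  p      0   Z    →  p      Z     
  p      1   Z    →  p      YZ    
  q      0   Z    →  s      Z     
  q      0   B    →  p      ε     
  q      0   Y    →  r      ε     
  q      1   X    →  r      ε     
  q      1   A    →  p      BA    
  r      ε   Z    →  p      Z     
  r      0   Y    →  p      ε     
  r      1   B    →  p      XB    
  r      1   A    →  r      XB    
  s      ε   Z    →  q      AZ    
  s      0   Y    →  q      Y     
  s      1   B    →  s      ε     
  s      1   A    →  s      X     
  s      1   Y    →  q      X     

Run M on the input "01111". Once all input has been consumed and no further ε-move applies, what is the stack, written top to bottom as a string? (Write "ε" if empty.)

YZ

(p, 01111, Z)
  read 0, top Z: go to p, push Z → (p, 1111, Z)
  read 1, top Z: go to p, push YZ → (p, 111, YZ)
  ε-move, top Y: go to p, push AY → (p, 111, AYZ)
  ε-move, top A: go to s, push ε → (s, 111, YZ)
  read 1, top Y: go to q, push X → (q, 11, XZ)
  read 1, top X: go to r, push ε → (r, 1, Z)
  ε-move, top Z: go to p, push Z → (p, 1, Z)
  read 1, top Z: go to p, push YZ → (p, ε, YZ)
  ε-move, top Y: go to p, push AY → (p, ε, AYZ)
  ε-move, top A: go to s, push ε → (s, ε, YZ)
All input consumed in state s with stack YZ.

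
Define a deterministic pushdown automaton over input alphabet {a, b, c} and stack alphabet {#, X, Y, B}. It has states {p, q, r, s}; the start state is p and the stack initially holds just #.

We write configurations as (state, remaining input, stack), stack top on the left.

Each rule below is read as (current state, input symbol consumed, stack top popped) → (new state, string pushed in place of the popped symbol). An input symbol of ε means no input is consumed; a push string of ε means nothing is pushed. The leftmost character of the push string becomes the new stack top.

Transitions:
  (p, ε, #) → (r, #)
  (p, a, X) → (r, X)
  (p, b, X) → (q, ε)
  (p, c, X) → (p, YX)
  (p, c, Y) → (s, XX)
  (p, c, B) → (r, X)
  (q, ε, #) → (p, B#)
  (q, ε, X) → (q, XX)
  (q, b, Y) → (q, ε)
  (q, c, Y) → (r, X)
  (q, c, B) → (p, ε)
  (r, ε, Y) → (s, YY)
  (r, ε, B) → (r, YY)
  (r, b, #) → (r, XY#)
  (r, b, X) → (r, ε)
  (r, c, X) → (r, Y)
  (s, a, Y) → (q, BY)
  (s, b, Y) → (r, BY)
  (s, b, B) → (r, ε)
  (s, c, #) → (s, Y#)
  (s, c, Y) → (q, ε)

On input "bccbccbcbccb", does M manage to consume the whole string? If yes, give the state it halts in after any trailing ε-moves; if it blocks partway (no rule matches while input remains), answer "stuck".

s

(p, bccbccbcbccb, #)
  ε-move, top #: go to r, push # → (r, bccbccbcbccb, #)
  read b, top #: go to r, push XY# → (r, ccbccbcbccb, XY#)
  read c, top X: go to r, push Y → (r, cbccbcbccb, YY#)
  ε-move, top Y: go to s, push YY → (s, cbccbcbccb, YYY#)
  read c, top Y: go to q, push ε → (q, bccbcbccb, YY#)
  read b, top Y: go to q, push ε → (q, ccbcbccb, Y#)
  read c, top Y: go to r, push X → (r, cbcbccb, X#)
  read c, top X: go to r, push Y → (r, bcbccb, Y#)
  ε-move, top Y: go to s, push YY → (s, bcbccb, YY#)
  read b, top Y: go to r, push BY → (r, cbccb, BYY#)
  ε-move, top B: go to r, push YY → (r, cbccb, YYYY#)
  ε-move, top Y: go to s, push YY → (s, cbccb, YYYYY#)
  read c, top Y: go to q, push ε → (q, bccb, YYYY#)
  read b, top Y: go to q, push ε → (q, ccb, YYY#)
  read c, top Y: go to r, push X → (r, cb, XYY#)
  read c, top X: go to r, push Y → (r, b, YYY#)
  ε-move, top Y: go to s, push YY → (s, b, YYYY#)
  read b, top Y: go to r, push BY → (r, ε, BYYYY#)
  ε-move, top B: go to r, push YY → (r, ε, YYYYYY#)
  ε-move, top Y: go to s, push YY → (s, ε, YYYYYYY#)
All input consumed; M is in state s.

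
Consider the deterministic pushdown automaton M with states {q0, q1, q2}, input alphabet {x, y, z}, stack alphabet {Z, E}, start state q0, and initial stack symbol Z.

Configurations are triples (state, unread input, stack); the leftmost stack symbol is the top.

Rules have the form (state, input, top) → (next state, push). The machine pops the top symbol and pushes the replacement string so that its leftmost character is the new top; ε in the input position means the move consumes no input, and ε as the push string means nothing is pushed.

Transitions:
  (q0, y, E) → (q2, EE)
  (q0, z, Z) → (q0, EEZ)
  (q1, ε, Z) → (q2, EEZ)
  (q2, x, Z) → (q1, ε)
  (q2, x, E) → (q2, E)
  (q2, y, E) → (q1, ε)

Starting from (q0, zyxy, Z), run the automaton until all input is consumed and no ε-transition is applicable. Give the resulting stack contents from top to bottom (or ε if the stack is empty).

(q0, zyxy, Z) ⊢ (q0, yxy, EEZ) ⊢ (q2, xy, EEEZ) ⊢ (q2, y, EEEZ) ⊢ (q1, ε, EEZ)
All input consumed in state q1 with stack EEZ.

EEZ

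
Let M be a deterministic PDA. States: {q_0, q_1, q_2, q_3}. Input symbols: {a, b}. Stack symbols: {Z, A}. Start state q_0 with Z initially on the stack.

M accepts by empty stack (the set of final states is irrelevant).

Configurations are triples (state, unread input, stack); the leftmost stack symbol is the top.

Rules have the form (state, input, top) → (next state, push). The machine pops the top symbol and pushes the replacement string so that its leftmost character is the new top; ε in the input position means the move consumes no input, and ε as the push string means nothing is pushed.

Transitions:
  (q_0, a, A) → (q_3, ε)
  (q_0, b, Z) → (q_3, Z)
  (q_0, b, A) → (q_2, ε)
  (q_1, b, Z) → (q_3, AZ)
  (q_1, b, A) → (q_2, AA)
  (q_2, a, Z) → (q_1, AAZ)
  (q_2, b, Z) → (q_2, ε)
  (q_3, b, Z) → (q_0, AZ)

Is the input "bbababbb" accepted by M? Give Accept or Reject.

(q_0, bbababbb, Z)
  read b, top Z: go to q_3, push Z → (q_3, bababbb, Z)
  read b, top Z: go to q_0, push AZ → (q_0, ababbb, AZ)
  read a, top A: go to q_3, push ε → (q_3, babbb, Z)
  read b, top Z: go to q_0, push AZ → (q_0, abbb, AZ)
  read a, top A: go to q_3, push ε → (q_3, bbb, Z)
  read b, top Z: go to q_0, push AZ → (q_0, bb, AZ)
  read b, top A: go to q_2, push ε → (q_2, b, Z)
  read b, top Z: go to q_2, push ε → (q_2, ε, ε)
All input consumed and the stack is empty.

Accept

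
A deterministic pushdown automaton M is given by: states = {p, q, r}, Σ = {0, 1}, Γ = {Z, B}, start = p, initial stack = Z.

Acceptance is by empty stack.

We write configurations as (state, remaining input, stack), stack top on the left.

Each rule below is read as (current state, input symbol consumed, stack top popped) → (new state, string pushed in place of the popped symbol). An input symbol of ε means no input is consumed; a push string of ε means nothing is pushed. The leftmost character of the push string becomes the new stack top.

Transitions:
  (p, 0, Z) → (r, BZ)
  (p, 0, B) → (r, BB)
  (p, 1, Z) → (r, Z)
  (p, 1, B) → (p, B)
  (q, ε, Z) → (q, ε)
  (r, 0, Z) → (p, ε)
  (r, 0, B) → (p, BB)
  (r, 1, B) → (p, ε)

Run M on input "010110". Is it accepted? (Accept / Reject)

(p, 010110, Z)
  read 0, top Z: go to r, push BZ → (r, 10110, BZ)
  read 1, top B: go to p, push ε → (p, 0110, Z)
  read 0, top Z: go to r, push BZ → (r, 110, BZ)
  read 1, top B: go to p, push ε → (p, 10, Z)
  read 1, top Z: go to r, push Z → (r, 0, Z)
  read 0, top Z: go to p, push ε → (p, ε, ε)
All input consumed and the stack is empty.

Accept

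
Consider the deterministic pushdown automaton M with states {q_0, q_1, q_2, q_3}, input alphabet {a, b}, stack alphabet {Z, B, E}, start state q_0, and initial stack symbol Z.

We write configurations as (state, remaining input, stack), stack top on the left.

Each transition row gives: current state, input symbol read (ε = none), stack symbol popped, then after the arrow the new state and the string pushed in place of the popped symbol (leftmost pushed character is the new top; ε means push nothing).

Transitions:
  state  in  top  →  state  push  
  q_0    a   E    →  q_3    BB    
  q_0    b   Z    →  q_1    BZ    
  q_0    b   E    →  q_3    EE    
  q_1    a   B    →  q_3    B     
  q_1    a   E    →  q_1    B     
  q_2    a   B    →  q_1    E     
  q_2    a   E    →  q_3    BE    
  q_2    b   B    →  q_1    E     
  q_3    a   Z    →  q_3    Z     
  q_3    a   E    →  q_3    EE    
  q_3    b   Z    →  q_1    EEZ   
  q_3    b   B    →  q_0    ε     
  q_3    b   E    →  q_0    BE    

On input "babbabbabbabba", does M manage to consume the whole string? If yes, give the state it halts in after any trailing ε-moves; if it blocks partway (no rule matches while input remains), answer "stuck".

q_3

(q_0, babbabbabbabba, Z)
  read b, top Z: go to q_1, push BZ → (q_1, abbabbabbabba, BZ)
  read a, top B: go to q_3, push B → (q_3, bbabbabbabba, BZ)
  read b, top B: go to q_0, push ε → (q_0, babbabbabba, Z)
  read b, top Z: go to q_1, push BZ → (q_1, abbabbabba, BZ)
  read a, top B: go to q_3, push B → (q_3, bbabbabba, BZ)
  read b, top B: go to q_0, push ε → (q_0, babbabba, Z)
  read b, top Z: go to q_1, push BZ → (q_1, abbabba, BZ)
  read a, top B: go to q_3, push B → (q_3, bbabba, BZ)
  read b, top B: go to q_0, push ε → (q_0, babba, Z)
  read b, top Z: go to q_1, push BZ → (q_1, abba, BZ)
  read a, top B: go to q_3, push B → (q_3, bba, BZ)
  read b, top B: go to q_0, push ε → (q_0, ba, Z)
  read b, top Z: go to q_1, push BZ → (q_1, a, BZ)
  read a, top B: go to q_3, push B → (q_3, ε, BZ)
All input consumed; M is in state q_3.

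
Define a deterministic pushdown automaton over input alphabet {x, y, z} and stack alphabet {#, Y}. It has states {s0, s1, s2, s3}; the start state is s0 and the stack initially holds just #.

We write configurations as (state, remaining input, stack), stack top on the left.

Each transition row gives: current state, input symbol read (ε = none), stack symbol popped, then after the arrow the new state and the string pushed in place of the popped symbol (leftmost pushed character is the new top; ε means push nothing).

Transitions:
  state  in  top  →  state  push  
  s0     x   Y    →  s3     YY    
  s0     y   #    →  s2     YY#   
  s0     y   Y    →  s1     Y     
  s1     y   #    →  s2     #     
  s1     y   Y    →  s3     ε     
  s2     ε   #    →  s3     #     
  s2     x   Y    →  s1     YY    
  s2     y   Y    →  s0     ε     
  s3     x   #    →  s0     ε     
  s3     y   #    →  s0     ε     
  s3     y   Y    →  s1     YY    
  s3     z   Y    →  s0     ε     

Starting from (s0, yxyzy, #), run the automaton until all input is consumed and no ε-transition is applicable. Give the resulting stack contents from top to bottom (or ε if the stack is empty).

(s0, yxyzy, #) ⊢ (s2, xyzy, YY#) ⊢ (s1, yzy, YYY#) ⊢ (s3, zy, YY#) ⊢ (s0, y, Y#) ⊢ (s1, ε, Y#)
All input consumed in state s1 with stack Y#.

Y#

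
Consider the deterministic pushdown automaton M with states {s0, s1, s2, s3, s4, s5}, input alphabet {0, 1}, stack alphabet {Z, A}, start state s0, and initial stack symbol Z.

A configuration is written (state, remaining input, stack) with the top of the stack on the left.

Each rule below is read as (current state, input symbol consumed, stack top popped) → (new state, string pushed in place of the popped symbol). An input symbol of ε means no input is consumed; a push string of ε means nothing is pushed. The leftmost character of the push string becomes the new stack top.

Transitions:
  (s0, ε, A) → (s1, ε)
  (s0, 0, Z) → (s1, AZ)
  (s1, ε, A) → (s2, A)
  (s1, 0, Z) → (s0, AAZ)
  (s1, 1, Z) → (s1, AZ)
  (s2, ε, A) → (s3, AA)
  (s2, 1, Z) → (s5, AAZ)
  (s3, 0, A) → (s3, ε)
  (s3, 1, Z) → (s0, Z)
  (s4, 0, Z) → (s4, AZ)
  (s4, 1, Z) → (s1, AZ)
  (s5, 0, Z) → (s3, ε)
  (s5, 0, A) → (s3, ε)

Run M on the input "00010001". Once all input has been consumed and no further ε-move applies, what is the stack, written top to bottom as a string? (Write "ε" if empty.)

Z

(s0, 00010001, Z) ⊢ (s1, 0010001, AZ) ⊢ (s2, 0010001, AZ) ⊢ (s3, 0010001, AAZ) ⊢ (s3, 010001, AZ) ⊢ (s3, 10001, Z) ⊢ (s0, 0001, Z) ⊢ (s1, 001, AZ) ⊢ (s2, 001, AZ) ⊢ (s3, 001, AAZ) ⊢ (s3, 01, AZ) ⊢ (s3, 1, Z) ⊢ (s0, ε, Z)
All input consumed in state s0 with stack Z.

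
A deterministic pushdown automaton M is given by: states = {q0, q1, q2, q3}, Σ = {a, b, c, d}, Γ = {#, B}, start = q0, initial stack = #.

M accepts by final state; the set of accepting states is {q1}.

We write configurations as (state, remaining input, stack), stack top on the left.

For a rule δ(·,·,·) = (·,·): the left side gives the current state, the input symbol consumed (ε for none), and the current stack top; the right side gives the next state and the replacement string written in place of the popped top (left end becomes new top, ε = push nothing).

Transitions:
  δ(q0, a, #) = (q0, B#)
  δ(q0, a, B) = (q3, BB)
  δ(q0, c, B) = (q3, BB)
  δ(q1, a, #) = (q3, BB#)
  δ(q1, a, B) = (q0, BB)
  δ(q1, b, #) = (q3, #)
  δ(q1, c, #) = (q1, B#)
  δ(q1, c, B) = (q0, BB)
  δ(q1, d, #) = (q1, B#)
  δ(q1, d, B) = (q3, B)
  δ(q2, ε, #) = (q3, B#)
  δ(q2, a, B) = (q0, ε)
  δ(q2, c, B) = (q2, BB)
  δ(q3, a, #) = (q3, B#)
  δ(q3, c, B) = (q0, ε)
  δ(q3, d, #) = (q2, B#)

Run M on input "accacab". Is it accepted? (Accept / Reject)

(q0, accacab, #)
  read a, top #: go to q0, push B# → (q0, ccacab, B#)
  read c, top B: go to q3, push BB → (q3, cacab, BB#)
  read c, top B: go to q0, push ε → (q0, acab, B#)
  read a, top B: go to q3, push BB → (q3, cab, BB#)
  read c, top B: go to q0, push ε → (q0, ab, B#)
  read a, top B: go to q3, push BB → (q3, b, BB#)
No transition applies at (q3, b, BB#); input not fully consumed.

Reject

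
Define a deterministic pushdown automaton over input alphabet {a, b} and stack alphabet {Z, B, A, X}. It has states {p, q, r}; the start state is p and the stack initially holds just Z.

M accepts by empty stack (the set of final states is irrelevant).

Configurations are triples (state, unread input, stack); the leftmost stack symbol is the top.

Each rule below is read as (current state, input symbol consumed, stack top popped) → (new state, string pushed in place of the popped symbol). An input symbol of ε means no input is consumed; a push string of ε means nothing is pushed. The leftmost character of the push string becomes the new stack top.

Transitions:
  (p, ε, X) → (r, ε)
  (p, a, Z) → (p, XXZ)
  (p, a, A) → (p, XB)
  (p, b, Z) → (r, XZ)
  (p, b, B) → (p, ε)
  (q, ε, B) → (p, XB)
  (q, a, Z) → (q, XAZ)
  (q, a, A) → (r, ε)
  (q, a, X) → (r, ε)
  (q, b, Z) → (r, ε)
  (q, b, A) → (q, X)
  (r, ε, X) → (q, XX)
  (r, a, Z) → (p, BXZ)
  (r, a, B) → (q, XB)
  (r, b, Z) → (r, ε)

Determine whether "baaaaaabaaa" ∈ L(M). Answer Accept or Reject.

(p, baaaaaabaaa, Z)
  read b, top Z: go to r, push XZ → (r, aaaaaabaaa, XZ)
  ε-move, top X: go to q, push XX → (q, aaaaaabaaa, XXZ)
  read a, top X: go to r, push ε → (r, aaaaabaaa, XZ)
  ε-move, top X: go to q, push XX → (q, aaaaabaaa, XXZ)
  read a, top X: go to r, push ε → (r, aaaabaaa, XZ)
  ε-move, top X: go to q, push XX → (q, aaaabaaa, XXZ)
  read a, top X: go to r, push ε → (r, aaabaaa, XZ)
  ε-move, top X: go to q, push XX → (q, aaabaaa, XXZ)
  read a, top X: go to r, push ε → (r, aabaaa, XZ)
  ε-move, top X: go to q, push XX → (q, aabaaa, XXZ)
  read a, top X: go to r, push ε → (r, abaaa, XZ)
  ε-move, top X: go to q, push XX → (q, abaaa, XXZ)
  read a, top X: go to r, push ε → (r, baaa, XZ)
  ε-move, top X: go to q, push XX → (q, baaa, XXZ)
No transition applies at (q, baaa, XXZ); input not fully consumed.

Reject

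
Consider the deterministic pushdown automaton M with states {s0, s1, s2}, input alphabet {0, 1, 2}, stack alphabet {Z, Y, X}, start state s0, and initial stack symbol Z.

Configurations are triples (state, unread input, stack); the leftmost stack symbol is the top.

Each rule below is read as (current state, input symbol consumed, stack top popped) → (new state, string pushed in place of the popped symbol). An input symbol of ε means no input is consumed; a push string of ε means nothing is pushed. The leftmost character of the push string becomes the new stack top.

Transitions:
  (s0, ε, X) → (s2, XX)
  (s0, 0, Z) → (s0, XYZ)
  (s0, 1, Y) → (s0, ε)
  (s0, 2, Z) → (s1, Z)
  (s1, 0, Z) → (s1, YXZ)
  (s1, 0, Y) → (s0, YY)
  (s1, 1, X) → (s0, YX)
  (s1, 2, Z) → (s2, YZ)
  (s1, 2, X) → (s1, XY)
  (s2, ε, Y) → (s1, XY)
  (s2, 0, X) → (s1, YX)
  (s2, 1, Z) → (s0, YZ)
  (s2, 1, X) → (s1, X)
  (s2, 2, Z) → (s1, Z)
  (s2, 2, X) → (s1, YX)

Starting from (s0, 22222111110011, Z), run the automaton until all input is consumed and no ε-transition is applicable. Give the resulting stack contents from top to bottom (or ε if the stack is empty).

XXXXYYYYZ

(s0, 22222111110011, Z) ⊢ (s1, 2222111110011, Z) ⊢ (s2, 222111110011, YZ) ⊢ (s1, 222111110011, XYZ) ⊢ (s1, 22111110011, XYYZ) ⊢ (s1, 2111110011, XYYYZ) ⊢ (s1, 111110011, XYYYYZ) ⊢ (s0, 11110011, YXYYYYZ) ⊢ (s0, 1110011, XYYYYZ) ⊢ (s2, 1110011, XXYYYYZ) ⊢ (s1, 110011, XXYYYYZ) ⊢ (s0, 10011, YXXYYYYZ) ⊢ (s0, 0011, XXYYYYZ) ⊢ (s2, 0011, XXXYYYYZ) ⊢ (s1, 011, YXXXYYYYZ) ⊢ (s0, 11, YYXXXYYYYZ) ⊢ (s0, 1, YXXXYYYYZ) ⊢ (s0, ε, XXXYYYYZ) ⊢ (s2, ε, XXXXYYYYZ)
All input consumed in state s2 with stack XXXXYYYYZ.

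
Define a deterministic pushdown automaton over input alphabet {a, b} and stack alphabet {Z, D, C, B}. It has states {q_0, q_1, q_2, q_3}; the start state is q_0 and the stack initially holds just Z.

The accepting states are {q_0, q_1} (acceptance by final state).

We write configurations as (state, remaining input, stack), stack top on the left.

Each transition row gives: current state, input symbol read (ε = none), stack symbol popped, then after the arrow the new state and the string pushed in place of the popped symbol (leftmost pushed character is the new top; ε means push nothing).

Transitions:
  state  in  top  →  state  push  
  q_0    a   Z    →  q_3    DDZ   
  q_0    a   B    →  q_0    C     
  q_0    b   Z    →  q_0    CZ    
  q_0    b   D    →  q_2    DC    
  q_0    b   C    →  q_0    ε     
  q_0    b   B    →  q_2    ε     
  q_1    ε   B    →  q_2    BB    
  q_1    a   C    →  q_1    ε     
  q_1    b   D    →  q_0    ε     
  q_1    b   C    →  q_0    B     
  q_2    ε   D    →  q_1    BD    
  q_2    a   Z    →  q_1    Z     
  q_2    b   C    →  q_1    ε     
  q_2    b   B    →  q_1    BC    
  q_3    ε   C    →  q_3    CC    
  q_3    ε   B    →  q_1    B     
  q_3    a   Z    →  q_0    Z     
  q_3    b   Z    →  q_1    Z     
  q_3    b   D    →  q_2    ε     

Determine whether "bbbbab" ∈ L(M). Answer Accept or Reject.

(q_0, bbbbab, Z) ⊢ (q_0, bbbab, CZ) ⊢ (q_0, bbab, Z) ⊢ (q_0, bab, CZ) ⊢ (q_0, ab, Z) ⊢ (q_3, b, DDZ) ⊢ (q_2, ε, DZ) ⊢ (q_1, ε, BDZ)
All input consumed; state q_1 ∈ F.

Accept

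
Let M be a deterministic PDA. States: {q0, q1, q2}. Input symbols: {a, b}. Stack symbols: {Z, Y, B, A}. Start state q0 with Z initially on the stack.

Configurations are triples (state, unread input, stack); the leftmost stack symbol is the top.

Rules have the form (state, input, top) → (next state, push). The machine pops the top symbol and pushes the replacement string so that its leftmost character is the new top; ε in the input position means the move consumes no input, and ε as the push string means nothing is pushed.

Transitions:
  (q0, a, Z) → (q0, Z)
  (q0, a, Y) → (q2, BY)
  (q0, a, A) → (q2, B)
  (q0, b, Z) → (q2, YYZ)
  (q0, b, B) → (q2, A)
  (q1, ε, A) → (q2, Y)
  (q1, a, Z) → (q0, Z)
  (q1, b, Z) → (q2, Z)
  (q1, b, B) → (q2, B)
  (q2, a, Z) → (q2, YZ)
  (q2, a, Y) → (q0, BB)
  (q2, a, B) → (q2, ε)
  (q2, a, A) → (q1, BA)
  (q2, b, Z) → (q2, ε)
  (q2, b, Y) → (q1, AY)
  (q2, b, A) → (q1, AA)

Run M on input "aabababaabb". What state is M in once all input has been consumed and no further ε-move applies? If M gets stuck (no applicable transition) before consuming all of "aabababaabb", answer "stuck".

stuck

(q0, aabababaabb, Z) ⊢ (q0, abababaabb, Z) ⊢ (q0, bababaabb, Z) ⊢ (q2, ababaabb, YYZ) ⊢ (q0, babaabb, BBYZ) ⊢ (q2, abaabb, ABYZ) ⊢ (q1, baabb, BABYZ) ⊢ (q2, aabb, BABYZ) ⊢ (q2, abb, ABYZ) ⊢ (q1, bb, BABYZ) ⊢ (q2, b, BABYZ)
No transition for (q2, b, top B); M blocks with input b remaining.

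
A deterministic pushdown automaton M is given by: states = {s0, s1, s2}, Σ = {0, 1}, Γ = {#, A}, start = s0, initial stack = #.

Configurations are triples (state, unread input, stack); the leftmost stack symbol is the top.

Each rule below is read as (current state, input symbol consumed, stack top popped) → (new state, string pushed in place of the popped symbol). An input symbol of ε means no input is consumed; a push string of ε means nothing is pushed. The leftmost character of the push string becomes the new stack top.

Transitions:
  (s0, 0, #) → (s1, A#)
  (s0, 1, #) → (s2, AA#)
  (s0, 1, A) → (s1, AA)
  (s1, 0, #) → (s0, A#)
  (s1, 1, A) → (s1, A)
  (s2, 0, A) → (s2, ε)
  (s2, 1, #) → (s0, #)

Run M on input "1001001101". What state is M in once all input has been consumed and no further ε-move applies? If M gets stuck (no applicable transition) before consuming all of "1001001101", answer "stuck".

stuck

(s0, 1001001101, #)
  read 1, top #: go to s2, push AA# → (s2, 001001101, AA#)
  read 0, top A: go to s2, push ε → (s2, 01001101, A#)
  read 0, top A: go to s2, push ε → (s2, 1001101, #)
  read 1, top #: go to s0, push # → (s0, 001101, #)
  read 0, top #: go to s1, push A# → (s1, 01101, A#)
No transition for (s1, 0, top A); M blocks with input 01101 remaining.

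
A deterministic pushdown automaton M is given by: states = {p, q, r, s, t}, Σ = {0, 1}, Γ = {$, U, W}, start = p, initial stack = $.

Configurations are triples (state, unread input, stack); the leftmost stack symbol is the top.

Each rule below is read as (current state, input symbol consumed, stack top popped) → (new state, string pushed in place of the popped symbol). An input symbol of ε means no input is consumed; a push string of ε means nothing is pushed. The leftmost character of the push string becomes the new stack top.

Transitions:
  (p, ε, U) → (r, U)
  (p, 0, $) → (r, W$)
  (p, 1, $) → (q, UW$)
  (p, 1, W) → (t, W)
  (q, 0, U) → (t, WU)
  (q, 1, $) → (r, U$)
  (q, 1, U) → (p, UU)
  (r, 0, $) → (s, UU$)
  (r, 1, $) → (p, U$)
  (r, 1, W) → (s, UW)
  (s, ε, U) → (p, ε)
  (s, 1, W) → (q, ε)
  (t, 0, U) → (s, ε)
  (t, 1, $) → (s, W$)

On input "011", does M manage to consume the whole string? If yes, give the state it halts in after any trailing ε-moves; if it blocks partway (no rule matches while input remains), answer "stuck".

(p, 011, $)
  read 0, top $: go to r, push W$ → (r, 11, W$)
  read 1, top W: go to s, push UW → (s, 1, UW$)
  ε-move, top U: go to p, push ε → (p, 1, W$)
  read 1, top W: go to t, push W → (t, ε, W$)
All input consumed; M is in state t.

t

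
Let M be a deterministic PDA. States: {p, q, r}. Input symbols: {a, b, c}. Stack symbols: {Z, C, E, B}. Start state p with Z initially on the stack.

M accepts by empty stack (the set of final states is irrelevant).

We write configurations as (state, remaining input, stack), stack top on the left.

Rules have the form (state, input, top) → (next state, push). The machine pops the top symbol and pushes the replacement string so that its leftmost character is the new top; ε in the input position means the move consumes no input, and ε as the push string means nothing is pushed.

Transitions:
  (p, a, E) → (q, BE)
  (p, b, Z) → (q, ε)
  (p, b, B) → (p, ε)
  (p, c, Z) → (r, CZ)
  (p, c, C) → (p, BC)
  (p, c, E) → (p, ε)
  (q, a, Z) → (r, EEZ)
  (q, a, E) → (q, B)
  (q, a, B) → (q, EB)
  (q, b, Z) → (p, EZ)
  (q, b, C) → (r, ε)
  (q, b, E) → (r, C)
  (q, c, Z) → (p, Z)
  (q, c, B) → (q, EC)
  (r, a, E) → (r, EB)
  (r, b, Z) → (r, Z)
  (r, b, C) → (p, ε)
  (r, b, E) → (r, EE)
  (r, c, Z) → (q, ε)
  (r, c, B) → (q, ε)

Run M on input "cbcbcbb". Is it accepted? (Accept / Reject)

(p, cbcbcbb, Z)
  read c, top Z: go to r, push CZ → (r, bcbcbb, CZ)
  read b, top C: go to p, push ε → (p, cbcbb, Z)
  read c, top Z: go to r, push CZ → (r, bcbb, CZ)
  read b, top C: go to p, push ε → (p, cbb, Z)
  read c, top Z: go to r, push CZ → (r, bb, CZ)
  read b, top C: go to p, push ε → (p, b, Z)
  read b, top Z: go to q, push ε → (q, ε, ε)
All input consumed and the stack is empty.

Accept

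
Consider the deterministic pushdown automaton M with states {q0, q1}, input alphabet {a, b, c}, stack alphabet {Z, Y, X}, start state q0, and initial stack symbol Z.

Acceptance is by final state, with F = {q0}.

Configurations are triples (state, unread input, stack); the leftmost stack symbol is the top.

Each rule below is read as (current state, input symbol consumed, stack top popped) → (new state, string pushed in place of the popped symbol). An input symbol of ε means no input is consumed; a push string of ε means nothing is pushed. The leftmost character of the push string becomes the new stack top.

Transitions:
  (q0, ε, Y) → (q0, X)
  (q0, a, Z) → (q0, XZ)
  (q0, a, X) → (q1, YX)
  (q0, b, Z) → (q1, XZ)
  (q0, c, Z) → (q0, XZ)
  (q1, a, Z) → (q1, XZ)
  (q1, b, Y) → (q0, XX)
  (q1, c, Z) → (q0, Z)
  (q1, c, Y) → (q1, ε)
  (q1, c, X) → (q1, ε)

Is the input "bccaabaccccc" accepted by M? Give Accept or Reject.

Accept

(q0, bccaabaccccc, Z)
  read b, top Z: go to q1, push XZ → (q1, ccaabaccccc, XZ)
  read c, top X: go to q1, push ε → (q1, caabaccccc, Z)
  read c, top Z: go to q0, push Z → (q0, aabaccccc, Z)
  read a, top Z: go to q0, push XZ → (q0, abaccccc, XZ)
  read a, top X: go to q1, push YX → (q1, baccccc, YXZ)
  read b, top Y: go to q0, push XX → (q0, accccc, XXXZ)
  read a, top X: go to q1, push YX → (q1, ccccc, YXXXZ)
  read c, top Y: go to q1, push ε → (q1, cccc, XXXZ)
  read c, top X: go to q1, push ε → (q1, ccc, XXZ)
  read c, top X: go to q1, push ε → (q1, cc, XZ)
  read c, top X: go to q1, push ε → (q1, c, Z)
  read c, top Z: go to q0, push Z → (q0, ε, Z)
All input consumed; state q0 ∈ F.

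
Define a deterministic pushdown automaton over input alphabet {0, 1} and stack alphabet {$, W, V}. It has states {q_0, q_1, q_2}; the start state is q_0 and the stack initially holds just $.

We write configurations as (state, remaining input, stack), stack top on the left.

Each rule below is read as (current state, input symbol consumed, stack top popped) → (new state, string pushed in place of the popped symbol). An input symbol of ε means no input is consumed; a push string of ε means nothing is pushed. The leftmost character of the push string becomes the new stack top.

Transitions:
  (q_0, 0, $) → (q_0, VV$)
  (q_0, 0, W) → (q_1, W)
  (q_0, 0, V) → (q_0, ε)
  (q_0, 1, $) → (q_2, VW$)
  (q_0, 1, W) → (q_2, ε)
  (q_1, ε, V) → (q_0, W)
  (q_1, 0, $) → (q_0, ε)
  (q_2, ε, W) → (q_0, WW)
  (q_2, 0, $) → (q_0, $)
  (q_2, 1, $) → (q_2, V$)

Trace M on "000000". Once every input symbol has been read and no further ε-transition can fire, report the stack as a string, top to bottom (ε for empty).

(q_0, 000000, $)
  read 0, top $: go to q_0, push VV$ → (q_0, 00000, VV$)
  read 0, top V: go to q_0, push ε → (q_0, 0000, V$)
  read 0, top V: go to q_0, push ε → (q_0, 000, $)
  read 0, top $: go to q_0, push VV$ → (q_0, 00, VV$)
  read 0, top V: go to q_0, push ε → (q_0, 0, V$)
  read 0, top V: go to q_0, push ε → (q_0, ε, $)
All input consumed in state q_0 with stack $.

$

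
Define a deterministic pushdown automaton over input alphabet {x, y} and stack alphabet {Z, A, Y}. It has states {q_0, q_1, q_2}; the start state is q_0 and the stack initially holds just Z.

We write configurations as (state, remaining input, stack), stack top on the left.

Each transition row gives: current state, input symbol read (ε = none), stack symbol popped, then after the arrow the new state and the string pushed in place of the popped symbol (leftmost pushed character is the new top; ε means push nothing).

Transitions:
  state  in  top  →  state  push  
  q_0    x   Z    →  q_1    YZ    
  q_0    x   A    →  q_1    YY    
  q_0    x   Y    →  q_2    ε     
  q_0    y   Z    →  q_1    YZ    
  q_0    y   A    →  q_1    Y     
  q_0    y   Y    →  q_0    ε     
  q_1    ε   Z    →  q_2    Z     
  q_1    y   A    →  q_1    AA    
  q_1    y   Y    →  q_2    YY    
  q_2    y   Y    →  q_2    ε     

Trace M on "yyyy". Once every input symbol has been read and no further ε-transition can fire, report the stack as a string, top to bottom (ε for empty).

(q_0, yyyy, Z)
  read y, top Z: go to q_1, push YZ → (q_1, yyy, YZ)
  read y, top Y: go to q_2, push YY → (q_2, yy, YYZ)
  read y, top Y: go to q_2, push ε → (q_2, y, YZ)
  read y, top Y: go to q_2, push ε → (q_2, ε, Z)
All input consumed in state q_2 with stack Z.

Z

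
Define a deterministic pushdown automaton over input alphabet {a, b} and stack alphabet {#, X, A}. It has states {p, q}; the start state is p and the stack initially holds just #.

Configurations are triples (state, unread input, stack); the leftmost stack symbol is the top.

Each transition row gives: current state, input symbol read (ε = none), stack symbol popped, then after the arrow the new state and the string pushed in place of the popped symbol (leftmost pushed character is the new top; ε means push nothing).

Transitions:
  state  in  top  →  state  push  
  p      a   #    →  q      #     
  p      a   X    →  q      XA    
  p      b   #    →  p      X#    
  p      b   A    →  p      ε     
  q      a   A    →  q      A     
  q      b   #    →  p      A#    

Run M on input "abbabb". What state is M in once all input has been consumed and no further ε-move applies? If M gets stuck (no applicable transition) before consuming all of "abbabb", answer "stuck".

p

(p, abbabb, #) ⊢ (q, bbabb, #) ⊢ (p, babb, A#) ⊢ (p, abb, #) ⊢ (q, bb, #) ⊢ (p, b, A#) ⊢ (p, ε, #)
All input consumed; M is in state p.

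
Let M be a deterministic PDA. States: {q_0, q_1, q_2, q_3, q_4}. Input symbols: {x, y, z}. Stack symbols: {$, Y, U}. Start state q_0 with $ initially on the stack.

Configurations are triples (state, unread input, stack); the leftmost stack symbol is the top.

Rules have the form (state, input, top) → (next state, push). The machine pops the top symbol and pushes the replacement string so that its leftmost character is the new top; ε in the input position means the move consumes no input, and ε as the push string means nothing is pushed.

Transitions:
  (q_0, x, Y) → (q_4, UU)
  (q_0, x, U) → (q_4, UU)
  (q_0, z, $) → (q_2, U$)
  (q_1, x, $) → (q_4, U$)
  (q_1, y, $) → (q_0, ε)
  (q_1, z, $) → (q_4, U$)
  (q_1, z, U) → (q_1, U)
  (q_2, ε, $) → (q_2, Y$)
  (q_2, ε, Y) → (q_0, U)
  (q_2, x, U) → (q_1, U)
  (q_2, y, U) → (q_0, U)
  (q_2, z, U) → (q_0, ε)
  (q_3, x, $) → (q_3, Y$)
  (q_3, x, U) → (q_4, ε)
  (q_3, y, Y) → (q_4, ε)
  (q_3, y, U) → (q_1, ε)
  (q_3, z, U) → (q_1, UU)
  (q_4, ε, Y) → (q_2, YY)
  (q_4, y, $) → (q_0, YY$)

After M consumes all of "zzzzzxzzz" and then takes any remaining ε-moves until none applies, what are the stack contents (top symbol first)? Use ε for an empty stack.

(q_0, zzzzzxzzz, $)
  read z, top $: go to q_2, push U$ → (q_2, zzzzxzzz, U$)
  read z, top U: go to q_0, push ε → (q_0, zzzxzzz, $)
  read z, top $: go to q_2, push U$ → (q_2, zzxzzz, U$)
  read z, top U: go to q_0, push ε → (q_0, zxzzz, $)
  read z, top $: go to q_2, push U$ → (q_2, xzzz, U$)
  read x, top U: go to q_1, push U → (q_1, zzz, U$)
  read z, top U: go to q_1, push U → (q_1, zz, U$)
  read z, top U: go to q_1, push U → (q_1, z, U$)
  read z, top U: go to q_1, push U → (q_1, ε, U$)
All input consumed in state q_1 with stack U$.

U$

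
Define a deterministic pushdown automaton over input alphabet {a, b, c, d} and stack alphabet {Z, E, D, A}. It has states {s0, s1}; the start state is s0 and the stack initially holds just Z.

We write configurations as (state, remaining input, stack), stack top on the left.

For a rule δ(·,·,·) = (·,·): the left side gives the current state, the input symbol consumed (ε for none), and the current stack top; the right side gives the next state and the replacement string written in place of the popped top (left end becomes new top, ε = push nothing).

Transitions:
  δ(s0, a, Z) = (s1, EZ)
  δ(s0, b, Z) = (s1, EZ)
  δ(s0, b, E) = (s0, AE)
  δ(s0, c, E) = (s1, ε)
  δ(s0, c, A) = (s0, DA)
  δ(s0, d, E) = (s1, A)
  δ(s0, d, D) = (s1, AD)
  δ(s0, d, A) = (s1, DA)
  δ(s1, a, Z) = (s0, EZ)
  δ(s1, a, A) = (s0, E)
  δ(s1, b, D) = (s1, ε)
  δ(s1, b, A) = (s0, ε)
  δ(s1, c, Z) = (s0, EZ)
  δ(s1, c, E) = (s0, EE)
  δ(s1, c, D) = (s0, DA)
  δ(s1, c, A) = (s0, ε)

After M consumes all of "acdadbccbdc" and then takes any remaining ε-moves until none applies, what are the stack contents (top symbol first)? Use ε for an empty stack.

(s0, acdadbccbdc, Z) ⊢ (s1, cdadbccbdc, EZ) ⊢ (s0, dadbccbdc, EEZ) ⊢ (s1, adbccbdc, AEZ) ⊢ (s0, dbccbdc, EEZ) ⊢ (s1, bccbdc, AEZ) ⊢ (s0, ccbdc, EZ) ⊢ (s1, cbdc, Z) ⊢ (s0, bdc, EZ) ⊢ (s0, dc, AEZ) ⊢ (s1, c, DAEZ) ⊢ (s0, ε, DAAEZ)
All input consumed in state s0 with stack DAAEZ.

DAAEZ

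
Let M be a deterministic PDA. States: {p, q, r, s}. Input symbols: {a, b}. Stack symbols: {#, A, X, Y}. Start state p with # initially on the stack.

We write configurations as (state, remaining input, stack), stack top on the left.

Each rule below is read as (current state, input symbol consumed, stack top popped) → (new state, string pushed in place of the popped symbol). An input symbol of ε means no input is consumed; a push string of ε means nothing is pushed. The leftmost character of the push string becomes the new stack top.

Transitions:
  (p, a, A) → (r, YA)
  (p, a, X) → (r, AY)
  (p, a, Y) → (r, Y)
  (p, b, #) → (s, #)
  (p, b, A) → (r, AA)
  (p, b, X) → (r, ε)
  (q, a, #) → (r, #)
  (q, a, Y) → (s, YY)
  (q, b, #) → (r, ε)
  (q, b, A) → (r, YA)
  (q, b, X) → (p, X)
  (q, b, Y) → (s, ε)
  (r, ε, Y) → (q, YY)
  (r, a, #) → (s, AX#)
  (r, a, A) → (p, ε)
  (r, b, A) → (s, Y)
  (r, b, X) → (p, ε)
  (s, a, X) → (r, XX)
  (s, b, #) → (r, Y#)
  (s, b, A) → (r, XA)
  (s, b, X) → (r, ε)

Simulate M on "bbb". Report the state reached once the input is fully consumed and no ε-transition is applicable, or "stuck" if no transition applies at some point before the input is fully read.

s

(p, bbb, #) ⊢ (s, bb, #) ⊢ (r, b, Y#) ⊢ (q, b, YY#) ⊢ (s, ε, Y#)
All input consumed; M is in state s.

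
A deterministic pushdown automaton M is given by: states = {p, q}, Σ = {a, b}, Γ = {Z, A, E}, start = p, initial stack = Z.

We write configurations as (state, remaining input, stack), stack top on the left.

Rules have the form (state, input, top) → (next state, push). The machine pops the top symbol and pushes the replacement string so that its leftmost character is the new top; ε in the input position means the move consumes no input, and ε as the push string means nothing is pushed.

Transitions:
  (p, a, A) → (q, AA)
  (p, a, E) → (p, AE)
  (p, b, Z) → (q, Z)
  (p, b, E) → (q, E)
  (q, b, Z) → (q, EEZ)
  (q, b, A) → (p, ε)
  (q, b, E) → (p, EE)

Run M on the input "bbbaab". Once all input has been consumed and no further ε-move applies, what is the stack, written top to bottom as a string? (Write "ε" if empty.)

(p, bbbaab, Z) ⊢ (q, bbaab, Z) ⊢ (q, baab, EEZ) ⊢ (p, aab, EEEZ) ⊢ (p, ab, AEEEZ) ⊢ (q, b, AAEEEZ) ⊢ (p, ε, AEEEZ)
All input consumed in state p with stack AEEEZ.

AEEEZ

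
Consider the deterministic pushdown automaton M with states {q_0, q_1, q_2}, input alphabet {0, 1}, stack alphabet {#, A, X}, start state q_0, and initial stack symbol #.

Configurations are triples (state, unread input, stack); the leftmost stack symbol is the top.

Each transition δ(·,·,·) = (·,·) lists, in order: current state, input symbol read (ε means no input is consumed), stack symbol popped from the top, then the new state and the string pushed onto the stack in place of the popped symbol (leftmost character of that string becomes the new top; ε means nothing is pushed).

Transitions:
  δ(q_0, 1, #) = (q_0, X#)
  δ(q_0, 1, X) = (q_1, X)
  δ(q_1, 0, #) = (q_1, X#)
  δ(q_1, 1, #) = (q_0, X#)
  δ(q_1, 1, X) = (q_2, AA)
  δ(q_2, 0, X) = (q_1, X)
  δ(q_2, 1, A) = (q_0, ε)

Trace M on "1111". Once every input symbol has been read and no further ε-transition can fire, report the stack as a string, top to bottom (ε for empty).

A#

(q_0, 1111, #) ⊢ (q_0, 111, X#) ⊢ (q_1, 11, X#) ⊢ (q_2, 1, AA#) ⊢ (q_0, ε, A#)
All input consumed in state q_0 with stack A#.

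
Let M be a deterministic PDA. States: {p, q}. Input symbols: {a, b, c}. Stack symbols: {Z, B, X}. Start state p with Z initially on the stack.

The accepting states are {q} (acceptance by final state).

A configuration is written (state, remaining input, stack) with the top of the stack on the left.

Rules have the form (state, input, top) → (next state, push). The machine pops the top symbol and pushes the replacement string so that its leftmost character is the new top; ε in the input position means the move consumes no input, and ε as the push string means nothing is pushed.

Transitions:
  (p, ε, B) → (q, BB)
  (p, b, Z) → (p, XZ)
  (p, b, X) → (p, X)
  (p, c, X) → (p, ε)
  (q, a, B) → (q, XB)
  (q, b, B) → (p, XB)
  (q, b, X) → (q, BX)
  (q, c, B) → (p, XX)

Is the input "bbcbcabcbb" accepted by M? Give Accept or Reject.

(p, bbcbcabcbb, Z)
  read b, top Z: go to p, push XZ → (p, bcbcabcbb, XZ)
  read b, top X: go to p, push X → (p, cbcabcbb, XZ)
  read c, top X: go to p, push ε → (p, bcabcbb, Z)
  read b, top Z: go to p, push XZ → (p, cabcbb, XZ)
  read c, top X: go to p, push ε → (p, abcbb, Z)
No transition applies at (p, abcbb, Z); input not fully consumed.

Reject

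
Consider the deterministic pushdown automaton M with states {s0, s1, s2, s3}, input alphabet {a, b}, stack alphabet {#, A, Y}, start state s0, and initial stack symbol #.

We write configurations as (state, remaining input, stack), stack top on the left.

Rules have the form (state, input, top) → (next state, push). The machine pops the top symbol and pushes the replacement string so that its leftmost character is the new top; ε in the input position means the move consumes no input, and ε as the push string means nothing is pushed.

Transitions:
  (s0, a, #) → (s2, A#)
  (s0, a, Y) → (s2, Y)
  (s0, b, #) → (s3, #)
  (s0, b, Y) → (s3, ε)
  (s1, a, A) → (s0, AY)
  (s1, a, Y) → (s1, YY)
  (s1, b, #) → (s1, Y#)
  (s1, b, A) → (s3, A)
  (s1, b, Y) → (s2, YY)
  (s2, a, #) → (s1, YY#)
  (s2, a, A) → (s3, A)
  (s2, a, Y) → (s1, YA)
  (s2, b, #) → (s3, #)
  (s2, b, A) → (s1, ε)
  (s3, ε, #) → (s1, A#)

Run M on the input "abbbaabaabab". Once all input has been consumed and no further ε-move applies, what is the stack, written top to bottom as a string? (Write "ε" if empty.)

YYAYYAYYAY#

(s0, abbbaabaabab, #)
  read a, top #: go to s2, push A# → (s2, bbbaabaabab, A#)
  read b, top A: go to s1, push ε → (s1, bbaabaabab, #)
  read b, top #: go to s1, push Y# → (s1, baabaabab, Y#)
  read b, top Y: go to s2, push YY → (s2, aabaabab, YY#)
  read a, top Y: go to s1, push YA → (s1, abaabab, YAY#)
  read a, top Y: go to s1, push YY → (s1, baabab, YYAY#)
  read b, top Y: go to s2, push YY → (s2, aabab, YYYAY#)
  read a, top Y: go to s1, push YA → (s1, abab, YAYYAY#)
  read a, top Y: go to s1, push YY → (s1, bab, YYAYYAY#)
  read b, top Y: go to s2, push YY → (s2, ab, YYYAYYAY#)
  read a, top Y: go to s1, push YA → (s1, b, YAYYAYYAY#)
  read b, top Y: go to s2, push YY → (s2, ε, YYAYYAYYAY#)
All input consumed in state s2 with stack YYAYYAYYAY#.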